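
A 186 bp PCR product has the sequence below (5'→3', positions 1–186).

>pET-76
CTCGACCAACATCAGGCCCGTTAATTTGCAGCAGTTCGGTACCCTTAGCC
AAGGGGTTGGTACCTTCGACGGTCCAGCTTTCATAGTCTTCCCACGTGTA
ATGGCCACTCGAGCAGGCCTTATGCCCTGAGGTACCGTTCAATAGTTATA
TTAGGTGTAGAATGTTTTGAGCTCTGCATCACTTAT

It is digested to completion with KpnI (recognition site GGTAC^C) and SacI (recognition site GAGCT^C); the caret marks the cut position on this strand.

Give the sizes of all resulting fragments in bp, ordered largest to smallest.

KpnI sites (GGTACC) start at positions 38, 59, 131.
KpnI cuts after base 5 of each site (before the last base), so after positions 42, 63, 135.
The SacI site (GAGCTC) starts at position 169.
SacI cuts after base 5 of each site (before the last base), so after position 173.
Combined cut positions: 42, 63, 135, 173.
Linear molecule, 4 cuts → 5 fragments:
  1–42 → 42 bp
  43–63 → 21 bp
  64–135 → 72 bp
  136–173 → 38 bp
  174–186 → 13 bp
Sorted largest to smallest: 72, 42, 38, 21, 13 bp.

72, 42, 38, 21, 13 bp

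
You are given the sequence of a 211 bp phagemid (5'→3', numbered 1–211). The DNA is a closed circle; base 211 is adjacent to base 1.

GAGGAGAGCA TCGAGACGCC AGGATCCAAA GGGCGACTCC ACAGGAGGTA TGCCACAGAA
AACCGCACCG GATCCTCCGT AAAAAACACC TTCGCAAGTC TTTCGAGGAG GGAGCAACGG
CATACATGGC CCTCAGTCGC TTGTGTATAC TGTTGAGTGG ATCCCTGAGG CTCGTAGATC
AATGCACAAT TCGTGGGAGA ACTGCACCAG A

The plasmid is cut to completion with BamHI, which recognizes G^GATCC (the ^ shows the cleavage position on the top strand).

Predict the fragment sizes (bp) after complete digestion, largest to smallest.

89, 74, 48 bp

BamHI sites (GGATCC) start at positions 22, 70, 159.
BamHI cuts after the first base of each site, so after positions 22, 70, 159.
Circular molecule, 3 cuts → 3 fragments:
  23–70 → 48 bp
  71–159 → 89 bp
  160–211 then 1–22 → 52 + 22 = 74 bp
Sorted largest to smallest: 89, 74, 48 bp.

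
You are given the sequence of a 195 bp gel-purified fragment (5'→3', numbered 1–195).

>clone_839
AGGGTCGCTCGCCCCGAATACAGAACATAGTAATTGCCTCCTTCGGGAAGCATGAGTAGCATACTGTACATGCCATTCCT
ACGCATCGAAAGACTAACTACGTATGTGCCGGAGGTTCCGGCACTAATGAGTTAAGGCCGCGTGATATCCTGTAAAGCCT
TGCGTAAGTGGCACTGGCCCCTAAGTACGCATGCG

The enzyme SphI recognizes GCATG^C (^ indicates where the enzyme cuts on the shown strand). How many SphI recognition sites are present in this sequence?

GCATGC occurs starting at position 189.
SphI cuts at 1 site.

1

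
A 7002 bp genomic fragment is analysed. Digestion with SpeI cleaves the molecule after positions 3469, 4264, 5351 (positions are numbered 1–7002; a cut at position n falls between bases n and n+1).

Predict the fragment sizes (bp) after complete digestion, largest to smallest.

Linear molecule, 3 cuts → 4 fragments:
  3469 − 0 = 3469 bp
  4264 − 3469 = 795 bp
  5351 − 4264 = 1087 bp
  7002 − 5351 = 1651 bp
Sorted largest to smallest: 3469, 1651, 1087, 795 bp.

3469, 1651, 1087, 795 bp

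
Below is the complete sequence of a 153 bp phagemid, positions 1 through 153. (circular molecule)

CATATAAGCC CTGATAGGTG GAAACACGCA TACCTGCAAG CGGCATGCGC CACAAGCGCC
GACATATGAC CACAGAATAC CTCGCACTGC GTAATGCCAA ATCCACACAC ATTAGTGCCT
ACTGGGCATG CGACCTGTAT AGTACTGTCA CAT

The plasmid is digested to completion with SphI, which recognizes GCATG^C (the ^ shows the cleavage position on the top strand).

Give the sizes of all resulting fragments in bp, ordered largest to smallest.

SphI sites (GCATGC) start at positions 43, 126.
SphI cuts after base 5 of each site (before the last base), so after positions 47, 130.
Circular molecule, 2 cuts → 2 fragments:
  48–130 → 83 bp
  131–153 then 1–47 → 23 + 47 = 70 bp
Sorted largest to smallest: 83, 70 bp.

83, 70 bp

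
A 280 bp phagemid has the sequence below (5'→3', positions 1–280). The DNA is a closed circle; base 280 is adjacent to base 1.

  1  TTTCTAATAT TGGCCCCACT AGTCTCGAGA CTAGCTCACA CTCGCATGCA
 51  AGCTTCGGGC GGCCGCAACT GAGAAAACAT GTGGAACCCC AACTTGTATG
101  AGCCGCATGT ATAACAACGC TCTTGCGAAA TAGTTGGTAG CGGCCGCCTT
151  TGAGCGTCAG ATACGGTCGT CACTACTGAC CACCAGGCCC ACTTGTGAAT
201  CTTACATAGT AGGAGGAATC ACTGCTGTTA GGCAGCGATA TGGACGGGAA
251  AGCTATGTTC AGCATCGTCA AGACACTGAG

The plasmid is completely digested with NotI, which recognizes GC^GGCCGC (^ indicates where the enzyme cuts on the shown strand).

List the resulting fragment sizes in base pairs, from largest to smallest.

199, 81 bp

NotI sites (GCGGCCGC) start at positions 59, 140.
NotI cuts after base 2 of each site, so after positions 60, 141.
Circular molecule, 2 cuts → 2 fragments:
  61–141 → 81 bp
  142–280 then 1–60 → 139 + 60 = 199 bp
Sorted largest to smallest: 199, 81 bp.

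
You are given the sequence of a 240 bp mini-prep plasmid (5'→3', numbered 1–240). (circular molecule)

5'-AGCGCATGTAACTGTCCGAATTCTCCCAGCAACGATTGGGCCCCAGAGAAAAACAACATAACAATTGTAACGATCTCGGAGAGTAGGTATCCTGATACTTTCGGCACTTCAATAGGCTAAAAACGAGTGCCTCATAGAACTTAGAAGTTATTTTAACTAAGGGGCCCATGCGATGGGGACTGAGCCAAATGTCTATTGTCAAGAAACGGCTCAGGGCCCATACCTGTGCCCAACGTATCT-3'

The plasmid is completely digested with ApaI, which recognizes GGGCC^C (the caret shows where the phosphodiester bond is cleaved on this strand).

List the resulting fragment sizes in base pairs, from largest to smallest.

124, 64, 52 bp

ApaI sites (GGGCCC) start at positions 38, 162, 214.
ApaI cuts after base 5 of each site (before the last base), so after positions 42, 166, 218.
Circular molecule, 3 cuts → 3 fragments:
  43–166 → 124 bp
  167–218 → 52 bp
  219–240 then 1–42 → 22 + 42 = 64 bp
Sorted largest to smallest: 124, 64, 52 bp.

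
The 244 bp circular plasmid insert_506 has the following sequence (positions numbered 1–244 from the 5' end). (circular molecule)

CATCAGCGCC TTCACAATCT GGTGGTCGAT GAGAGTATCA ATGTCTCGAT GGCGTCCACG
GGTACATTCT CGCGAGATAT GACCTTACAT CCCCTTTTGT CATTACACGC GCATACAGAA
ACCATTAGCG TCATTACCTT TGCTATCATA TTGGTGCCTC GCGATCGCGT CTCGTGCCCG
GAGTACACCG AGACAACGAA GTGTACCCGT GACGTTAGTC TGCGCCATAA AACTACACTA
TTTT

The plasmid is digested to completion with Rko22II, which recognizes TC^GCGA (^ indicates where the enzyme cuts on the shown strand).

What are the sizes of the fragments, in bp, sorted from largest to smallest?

155, 89 bp

Rko22II sites (TCGCGA) start at positions 70, 159.
Rko22II cuts after base 2 of each site, so after positions 71, 160.
Circular molecule, 2 cuts → 2 fragments:
  72–160 → 89 bp
  161–244 then 1–71 → 84 + 71 = 155 bp
Sorted largest to smallest: 155, 89 bp.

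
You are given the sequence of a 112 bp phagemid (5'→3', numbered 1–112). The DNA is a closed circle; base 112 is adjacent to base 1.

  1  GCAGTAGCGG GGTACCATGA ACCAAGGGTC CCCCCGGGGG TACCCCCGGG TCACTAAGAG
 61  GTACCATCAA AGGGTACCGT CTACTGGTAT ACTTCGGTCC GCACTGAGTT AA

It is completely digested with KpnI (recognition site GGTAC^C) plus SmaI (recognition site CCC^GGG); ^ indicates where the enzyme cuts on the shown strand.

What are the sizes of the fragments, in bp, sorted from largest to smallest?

KpnI sites (GGTACC) start at positions 11, 39, 60, 73.
KpnI cuts after base 5 of each site (before the last base), so after positions 15, 43, 64, 77.
SmaI sites (CCCGGG) start at positions 33, 45.
SmaI cuts after base 3 of each site, so after positions 35, 47.
Combined cut positions: 15, 35, 43, 47, 64, 77.
Circular molecule, 6 cuts → 6 fragments:
  16–35 → 20 bp
  36–43 → 8 bp
  44–47 → 4 bp
  48–64 → 17 bp
  65–77 → 13 bp
  78–112 then 1–15 → 35 + 15 = 50 bp
Sorted largest to smallest: 50, 20, 17, 13, 8, 4 bp.

50, 20, 17, 13, 8, 4 bp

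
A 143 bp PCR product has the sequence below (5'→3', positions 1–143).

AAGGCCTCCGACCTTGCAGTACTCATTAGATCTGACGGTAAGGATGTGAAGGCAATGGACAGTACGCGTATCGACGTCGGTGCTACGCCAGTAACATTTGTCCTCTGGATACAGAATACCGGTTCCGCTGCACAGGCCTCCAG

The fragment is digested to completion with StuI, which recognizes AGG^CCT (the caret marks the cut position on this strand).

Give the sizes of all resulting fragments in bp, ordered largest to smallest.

132, 7, 4 bp

StuI sites (AGGCCT) start at positions 2, 134.
StuI cuts after base 3 of each site, so after positions 4, 136.
Linear molecule, 2 cuts → 3 fragments:
  1–4 → 4 bp
  5–136 → 132 bp
  137–143 → 7 bp
Sorted largest to smallest: 132, 7, 4 bp.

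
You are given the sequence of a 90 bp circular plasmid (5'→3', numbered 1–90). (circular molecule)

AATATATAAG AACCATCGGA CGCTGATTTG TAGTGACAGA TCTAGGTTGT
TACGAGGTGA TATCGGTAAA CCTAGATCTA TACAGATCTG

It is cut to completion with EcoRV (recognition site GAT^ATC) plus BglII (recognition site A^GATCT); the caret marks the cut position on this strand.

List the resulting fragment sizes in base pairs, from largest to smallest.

The EcoRV site (GATATC) starts at position 59.
EcoRV cuts after base 3 of each site, so after position 61.
BglII sites (AGATCT) start at positions 38, 74, 84.
BglII cuts after the first base of each site, so after positions 38, 74, 84.
Combined cut positions: 38, 61, 74, 84.
Circular molecule, 4 cuts → 4 fragments:
  39–61 → 23 bp
  62–74 → 13 bp
  75–84 → 10 bp
  85–90 then 1–38 → 6 + 38 = 44 bp
Sorted largest to smallest: 44, 23, 13, 10 bp.

44, 23, 13, 10 bp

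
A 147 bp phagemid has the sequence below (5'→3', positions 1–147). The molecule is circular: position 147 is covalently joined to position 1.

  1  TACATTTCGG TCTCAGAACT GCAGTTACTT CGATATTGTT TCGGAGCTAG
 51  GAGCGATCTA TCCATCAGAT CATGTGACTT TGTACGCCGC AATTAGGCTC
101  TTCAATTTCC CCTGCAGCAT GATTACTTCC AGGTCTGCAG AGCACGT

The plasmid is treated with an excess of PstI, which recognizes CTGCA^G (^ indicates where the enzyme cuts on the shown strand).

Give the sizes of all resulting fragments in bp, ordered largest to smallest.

PstI sites (CTGCAG) start at positions 19, 112, 135.
PstI cuts after base 5 of each site (before the last base), so after positions 23, 116, 139.
Circular molecule, 3 cuts → 3 fragments:
  24–116 → 93 bp
  117–139 → 23 bp
  140–147 then 1–23 → 8 + 23 = 31 bp
Sorted largest to smallest: 93, 31, 23 bp.

93, 31, 23 bp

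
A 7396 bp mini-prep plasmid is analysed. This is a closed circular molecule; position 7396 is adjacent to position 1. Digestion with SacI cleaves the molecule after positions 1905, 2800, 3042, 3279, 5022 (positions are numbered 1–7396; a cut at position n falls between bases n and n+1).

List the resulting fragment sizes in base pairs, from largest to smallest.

4279, 1743, 895, 242, 237 bp

Circular molecule, 5 cuts → 5 fragments:
  2800 − 1905 = 895 bp
  3042 − 2800 = 242 bp
  3279 − 3042 = 237 bp
  5022 − 3279 = 1743 bp
  wrap: 7396 − 5022 + 1905 = 4279 bp
Sorted largest to smallest: 4279, 1743, 895, 242, 237 bp.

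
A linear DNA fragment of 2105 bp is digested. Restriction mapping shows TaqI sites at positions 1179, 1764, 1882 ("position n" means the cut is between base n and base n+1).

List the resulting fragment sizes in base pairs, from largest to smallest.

1179, 585, 223, 118 bp

Linear molecule, 3 cuts → 4 fragments:
  1179 − 0 = 1179 bp
  1764 − 1179 = 585 bp
  1882 − 1764 = 118 bp
  2105 − 1882 = 223 bp
Sorted largest to smallest: 1179, 585, 223, 118 bp.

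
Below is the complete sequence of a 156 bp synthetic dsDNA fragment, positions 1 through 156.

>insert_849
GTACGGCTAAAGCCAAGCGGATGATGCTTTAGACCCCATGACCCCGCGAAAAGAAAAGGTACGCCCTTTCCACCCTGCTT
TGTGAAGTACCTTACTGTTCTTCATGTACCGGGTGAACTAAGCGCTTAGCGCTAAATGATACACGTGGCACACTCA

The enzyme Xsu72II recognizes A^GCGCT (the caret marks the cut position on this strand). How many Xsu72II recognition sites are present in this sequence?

2

AGCGCT occurs starting at positions 121, 128.
Xsu72II cuts at 2 sites.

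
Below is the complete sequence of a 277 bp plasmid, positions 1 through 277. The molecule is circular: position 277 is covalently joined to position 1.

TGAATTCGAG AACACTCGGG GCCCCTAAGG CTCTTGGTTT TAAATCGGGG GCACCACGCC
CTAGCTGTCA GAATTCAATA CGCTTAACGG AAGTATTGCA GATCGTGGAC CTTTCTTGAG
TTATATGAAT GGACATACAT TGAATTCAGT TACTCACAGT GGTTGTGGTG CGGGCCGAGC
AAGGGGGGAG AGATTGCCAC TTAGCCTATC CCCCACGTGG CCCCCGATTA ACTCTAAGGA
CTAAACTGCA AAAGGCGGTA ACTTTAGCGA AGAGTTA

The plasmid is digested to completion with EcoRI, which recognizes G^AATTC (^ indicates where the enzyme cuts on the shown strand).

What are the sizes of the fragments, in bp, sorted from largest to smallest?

137, 71, 69 bp

EcoRI sites (GAATTC) start at positions 2, 71, 142.
EcoRI cuts after the first base of each site, so after positions 2, 71, 142.
Circular molecule, 3 cuts → 3 fragments:
  3–71 → 69 bp
  72–142 → 71 bp
  143–277 then 1–2 → 135 + 2 = 137 bp
Sorted largest to smallest: 137, 71, 69 bp.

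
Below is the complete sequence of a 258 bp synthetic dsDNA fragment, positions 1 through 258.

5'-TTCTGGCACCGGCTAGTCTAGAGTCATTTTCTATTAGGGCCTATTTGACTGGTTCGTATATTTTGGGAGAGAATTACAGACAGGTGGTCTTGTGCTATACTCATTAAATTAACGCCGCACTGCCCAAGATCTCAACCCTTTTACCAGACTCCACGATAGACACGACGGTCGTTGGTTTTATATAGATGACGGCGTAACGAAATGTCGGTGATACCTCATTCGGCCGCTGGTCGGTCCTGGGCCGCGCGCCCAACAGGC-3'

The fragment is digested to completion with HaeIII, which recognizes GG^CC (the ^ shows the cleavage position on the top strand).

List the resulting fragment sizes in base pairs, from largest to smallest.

HaeIII sites (GGCC) start at positions 38, 222, 240.
HaeIII cuts after base 2 of each site, so after positions 39, 223, 241.
Linear molecule, 3 cuts → 4 fragments:
  1–39 → 39 bp
  40–223 → 184 bp
  224–241 → 18 bp
  242–258 → 17 bp
Sorted largest to smallest: 184, 39, 18, 17 bp.

184, 39, 18, 17 bp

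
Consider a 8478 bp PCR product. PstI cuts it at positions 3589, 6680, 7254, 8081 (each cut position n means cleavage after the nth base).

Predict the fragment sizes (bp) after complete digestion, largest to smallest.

Linear molecule, 4 cuts → 5 fragments:
  3589 − 0 = 3589 bp
  6680 − 3589 = 3091 bp
  7254 − 6680 = 574 bp
  8081 − 7254 = 827 bp
  8478 − 8081 = 397 bp
Sorted largest to smallest: 3589, 3091, 827, 574, 397 bp.

3589, 3091, 827, 574, 397 bp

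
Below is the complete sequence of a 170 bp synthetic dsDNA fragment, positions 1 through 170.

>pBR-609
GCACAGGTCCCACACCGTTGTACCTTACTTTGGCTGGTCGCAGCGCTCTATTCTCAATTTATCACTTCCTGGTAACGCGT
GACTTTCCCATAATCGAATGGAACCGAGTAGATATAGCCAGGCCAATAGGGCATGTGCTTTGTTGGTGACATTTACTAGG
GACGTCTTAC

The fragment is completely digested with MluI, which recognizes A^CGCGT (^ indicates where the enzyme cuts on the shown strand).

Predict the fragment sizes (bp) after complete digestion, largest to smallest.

The MluI site (ACGCGT) starts at position 75.
MluI cuts after the first base of each site, so after position 75.
Linear molecule, 1 cut → 2 fragments:
  1–75 → 75 bp
  76–170 → 95 bp
Sorted largest to smallest: 95, 75 bp.

95, 75 bp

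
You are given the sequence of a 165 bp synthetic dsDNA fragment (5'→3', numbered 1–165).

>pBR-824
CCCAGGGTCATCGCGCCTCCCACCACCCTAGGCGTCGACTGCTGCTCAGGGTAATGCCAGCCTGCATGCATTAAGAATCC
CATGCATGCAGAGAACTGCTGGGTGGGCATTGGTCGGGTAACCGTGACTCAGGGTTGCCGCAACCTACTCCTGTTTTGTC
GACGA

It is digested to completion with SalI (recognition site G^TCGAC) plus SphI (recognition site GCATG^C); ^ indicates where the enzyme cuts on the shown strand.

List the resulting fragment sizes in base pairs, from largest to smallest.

SalI sites (GTCGAC) start at positions 34, 158.
SalI cuts after the first base of each site, so after positions 34, 158.
SphI sites (GCATGC) start at positions 64, 84.
SphI cuts after base 5 of each site (before the last base), so after positions 68, 88.
Combined cut positions: 34, 68, 88, 158.
Linear molecule, 4 cuts → 5 fragments:
  1–34 → 34 bp
  35–68 → 34 bp
  69–88 → 20 bp
  89–158 → 70 bp
  159–165 → 7 bp
Sorted largest to smallest: 70, 34, 34, 20, 7 bp.

70, 34, 34, 20, 7 bp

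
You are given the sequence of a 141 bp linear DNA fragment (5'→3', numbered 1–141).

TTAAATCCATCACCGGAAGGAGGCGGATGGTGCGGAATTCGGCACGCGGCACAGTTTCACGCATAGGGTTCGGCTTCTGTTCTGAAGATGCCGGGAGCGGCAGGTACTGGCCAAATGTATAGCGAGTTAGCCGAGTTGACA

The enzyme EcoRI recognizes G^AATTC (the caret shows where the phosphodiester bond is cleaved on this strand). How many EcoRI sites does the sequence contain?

GAATTC occurs starting at position 35.
EcoRI cuts at 1 site.

1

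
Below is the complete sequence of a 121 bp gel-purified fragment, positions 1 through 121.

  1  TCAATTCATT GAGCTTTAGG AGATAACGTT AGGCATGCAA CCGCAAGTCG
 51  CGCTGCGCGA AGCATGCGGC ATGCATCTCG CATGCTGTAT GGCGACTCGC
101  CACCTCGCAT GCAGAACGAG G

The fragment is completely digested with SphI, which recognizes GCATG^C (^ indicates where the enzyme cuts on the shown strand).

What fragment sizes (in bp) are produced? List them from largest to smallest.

SphI sites (GCATGC) start at positions 33, 62, 69, 80, 107.
SphI cuts after base 5 of each site (before the last base), so after positions 37, 66, 73, 84, 111.
Linear molecule, 5 cuts → 6 fragments:
  1–37 → 37 bp
  38–66 → 29 bp
  67–73 → 7 bp
  74–84 → 11 bp
  85–111 → 27 bp
  112–121 → 10 bp
Sorted largest to smallest: 37, 29, 27, 11, 10, 7 bp.

37, 29, 27, 11, 10, 7 bp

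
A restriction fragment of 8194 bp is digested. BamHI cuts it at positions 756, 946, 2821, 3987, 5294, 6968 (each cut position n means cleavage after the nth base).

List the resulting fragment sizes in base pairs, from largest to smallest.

1875, 1674, 1307, 1226, 1166, 756, 190 bp

Linear molecule, 6 cuts → 7 fragments:
  756 − 0 = 756 bp
  946 − 756 = 190 bp
  2821 − 946 = 1875 bp
  3987 − 2821 = 1166 bp
  5294 − 3987 = 1307 bp
  6968 − 5294 = 1674 bp
  8194 − 6968 = 1226 bp
Sorted largest to smallest: 1875, 1674, 1307, 1226, 1166, 756, 190 bp.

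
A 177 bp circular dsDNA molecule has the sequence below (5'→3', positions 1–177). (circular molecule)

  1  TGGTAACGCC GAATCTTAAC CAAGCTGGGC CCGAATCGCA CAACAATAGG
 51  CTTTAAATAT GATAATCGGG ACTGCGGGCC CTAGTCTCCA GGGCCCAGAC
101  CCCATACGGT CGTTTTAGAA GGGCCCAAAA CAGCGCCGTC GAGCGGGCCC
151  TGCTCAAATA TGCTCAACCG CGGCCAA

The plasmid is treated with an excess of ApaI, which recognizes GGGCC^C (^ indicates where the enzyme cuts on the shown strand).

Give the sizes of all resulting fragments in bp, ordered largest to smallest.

59, 49, 30, 24, 15 bp

ApaI sites (GGGCCC) start at positions 27, 76, 91, 121, 145.
ApaI cuts after base 5 of each site (before the last base), so after positions 31, 80, 95, 125, 149.
Circular molecule, 5 cuts → 5 fragments:
  32–80 → 49 bp
  81–95 → 15 bp
  96–125 → 30 bp
  126–149 → 24 bp
  150–177 then 1–31 → 28 + 31 = 59 bp
Sorted largest to smallest: 59, 49, 30, 24, 15 bp.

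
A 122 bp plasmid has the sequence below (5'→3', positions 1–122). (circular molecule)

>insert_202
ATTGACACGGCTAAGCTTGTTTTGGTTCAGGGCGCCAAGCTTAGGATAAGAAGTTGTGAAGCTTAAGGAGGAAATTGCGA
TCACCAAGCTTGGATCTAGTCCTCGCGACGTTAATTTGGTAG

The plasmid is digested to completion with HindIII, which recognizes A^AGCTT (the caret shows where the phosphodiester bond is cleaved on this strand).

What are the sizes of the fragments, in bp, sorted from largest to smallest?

HindIII sites (AAGCTT) start at positions 13, 37, 59, 86.
HindIII cuts after the first base of each site, so after positions 13, 37, 59, 86.
Circular molecule, 4 cuts → 4 fragments:
  14–37 → 24 bp
  38–59 → 22 bp
  60–86 → 27 bp
  87–122 then 1–13 → 36 + 13 = 49 bp
Sorted largest to smallest: 49, 27, 24, 22 bp.

49, 27, 24, 22 bp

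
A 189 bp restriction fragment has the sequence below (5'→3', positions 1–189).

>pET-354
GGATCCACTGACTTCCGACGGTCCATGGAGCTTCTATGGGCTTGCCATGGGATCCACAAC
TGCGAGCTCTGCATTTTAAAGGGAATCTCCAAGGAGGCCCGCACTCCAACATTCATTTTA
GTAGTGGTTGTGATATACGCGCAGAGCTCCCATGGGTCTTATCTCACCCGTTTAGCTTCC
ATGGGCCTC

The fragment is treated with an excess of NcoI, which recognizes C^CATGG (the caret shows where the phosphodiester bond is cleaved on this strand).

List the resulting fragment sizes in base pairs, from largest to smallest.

NcoI sites (CCATGG) start at positions 23, 45, 150, 179.
NcoI cuts after the first base of each site, so after positions 23, 45, 150, 179.
Linear molecule, 4 cuts → 5 fragments:
  1–23 → 23 bp
  24–45 → 22 bp
  46–150 → 105 bp
  151–179 → 29 bp
  180–189 → 10 bp
Sorted largest to smallest: 105, 29, 23, 22, 10 bp.

105, 29, 23, 22, 10 bp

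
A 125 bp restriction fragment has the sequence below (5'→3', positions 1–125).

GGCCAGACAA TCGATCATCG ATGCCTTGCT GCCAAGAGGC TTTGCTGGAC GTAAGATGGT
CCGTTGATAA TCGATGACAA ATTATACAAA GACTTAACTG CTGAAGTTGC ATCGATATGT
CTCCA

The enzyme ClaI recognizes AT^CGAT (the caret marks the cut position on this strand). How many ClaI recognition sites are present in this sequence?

4

ATCGAT occurs starting at positions 10, 17, 70, 111.
ClaI cuts at 4 sites.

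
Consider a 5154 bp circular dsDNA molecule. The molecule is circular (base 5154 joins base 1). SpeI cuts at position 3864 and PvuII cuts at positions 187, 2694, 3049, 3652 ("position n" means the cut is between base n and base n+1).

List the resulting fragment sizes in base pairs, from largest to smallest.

2507, 1477, 603, 355, 212 bp

Combined cut positions (sorted): 187, 2694, 3049, 3652, 3864.
Circular molecule, 5 cuts → 5 fragments:
  2694 − 187 = 2507 bp
  3049 − 2694 = 355 bp
  3652 − 3049 = 603 bp
  3864 − 3652 = 212 bp
  wrap: 5154 − 3864 + 187 = 1477 bp
Sorted largest to smallest: 2507, 1477, 603, 355, 212 bp.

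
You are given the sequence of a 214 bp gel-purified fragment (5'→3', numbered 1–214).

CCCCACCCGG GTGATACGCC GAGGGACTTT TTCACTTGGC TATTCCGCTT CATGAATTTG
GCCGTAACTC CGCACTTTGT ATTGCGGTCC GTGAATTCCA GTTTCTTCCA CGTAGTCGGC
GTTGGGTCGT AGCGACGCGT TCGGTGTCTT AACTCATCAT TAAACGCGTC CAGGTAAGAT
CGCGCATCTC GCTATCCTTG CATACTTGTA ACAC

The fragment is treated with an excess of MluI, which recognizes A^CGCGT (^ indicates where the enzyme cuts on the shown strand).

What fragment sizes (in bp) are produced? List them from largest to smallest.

135, 50, 29 bp

MluI sites (ACGCGT) start at positions 135, 164.
MluI cuts after the first base of each site, so after positions 135, 164.
Linear molecule, 2 cuts → 3 fragments:
  1–135 → 135 bp
  136–164 → 29 bp
  165–214 → 50 bp
Sorted largest to smallest: 135, 50, 29 bp.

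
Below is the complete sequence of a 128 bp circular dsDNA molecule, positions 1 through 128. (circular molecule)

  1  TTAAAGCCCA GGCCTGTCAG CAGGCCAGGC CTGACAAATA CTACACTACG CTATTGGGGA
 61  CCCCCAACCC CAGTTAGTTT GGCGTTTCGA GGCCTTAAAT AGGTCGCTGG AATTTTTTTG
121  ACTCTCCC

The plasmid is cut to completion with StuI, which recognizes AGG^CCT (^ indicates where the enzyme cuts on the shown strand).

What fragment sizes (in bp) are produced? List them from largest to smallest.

StuI sites (AGGCCT) start at positions 10, 27, 90.
StuI cuts after base 3 of each site, so after positions 12, 29, 92.
Circular molecule, 3 cuts → 3 fragments:
  13–29 → 17 bp
  30–92 → 63 bp
  93–128 then 1–12 → 36 + 12 = 48 bp
Sorted largest to smallest: 63, 48, 17 bp.

63, 48, 17 bp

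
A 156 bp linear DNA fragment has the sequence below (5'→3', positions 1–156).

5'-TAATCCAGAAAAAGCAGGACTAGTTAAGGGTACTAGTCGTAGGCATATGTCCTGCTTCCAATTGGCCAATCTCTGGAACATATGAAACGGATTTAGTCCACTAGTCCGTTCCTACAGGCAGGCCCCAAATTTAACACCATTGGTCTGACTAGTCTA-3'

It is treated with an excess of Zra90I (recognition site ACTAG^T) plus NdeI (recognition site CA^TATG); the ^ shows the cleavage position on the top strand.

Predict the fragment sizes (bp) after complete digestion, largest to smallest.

Zra90I sites (ACTAGT) start at positions 19, 32, 100, 148.
Zra90I cuts after base 5 of each site (before the last base), so after positions 23, 36, 104, 152.
NdeI sites (CATATG) start at positions 44, 79.
NdeI cuts after base 2 of each site, so after positions 45, 80.
Combined cut positions: 23, 36, 45, 80, 104, 152.
Linear molecule, 6 cuts → 7 fragments:
  1–23 → 23 bp
  24–36 → 13 bp
  37–45 → 9 bp
  46–80 → 35 bp
  81–104 → 24 bp
  105–152 → 48 bp
  153–156 → 4 bp
Sorted largest to smallest: 48, 35, 24, 23, 13, 9, 4 bp.

48, 35, 24, 23, 13, 9, 4 bp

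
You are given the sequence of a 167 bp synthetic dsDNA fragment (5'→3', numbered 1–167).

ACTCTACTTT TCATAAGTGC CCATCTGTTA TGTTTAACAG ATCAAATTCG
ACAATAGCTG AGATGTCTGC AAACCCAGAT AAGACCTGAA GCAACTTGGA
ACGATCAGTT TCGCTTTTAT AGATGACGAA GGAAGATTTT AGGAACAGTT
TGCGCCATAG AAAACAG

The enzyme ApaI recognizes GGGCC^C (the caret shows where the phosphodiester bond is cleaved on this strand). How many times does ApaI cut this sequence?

0

No occurrence of GGGCCC is present in the sequence.
ApaI does not cut: 0 sites.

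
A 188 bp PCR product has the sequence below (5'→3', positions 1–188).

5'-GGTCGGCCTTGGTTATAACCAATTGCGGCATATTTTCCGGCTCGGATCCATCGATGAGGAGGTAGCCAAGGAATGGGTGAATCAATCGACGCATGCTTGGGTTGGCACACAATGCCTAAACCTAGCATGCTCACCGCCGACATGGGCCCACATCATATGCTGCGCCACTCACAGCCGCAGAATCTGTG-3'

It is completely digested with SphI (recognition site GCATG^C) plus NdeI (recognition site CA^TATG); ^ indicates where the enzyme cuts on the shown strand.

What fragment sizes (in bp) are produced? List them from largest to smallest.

SphI sites (GCATGC) start at positions 91, 125.
SphI cuts after base 5 of each site (before the last base), so after positions 95, 129.
The NdeI site (CATATG) starts at position 154.
NdeI cuts after base 2 of each site, so after position 155.
Combined cut positions: 95, 129, 155.
Linear molecule, 3 cuts → 4 fragments:
  1–95 → 95 bp
  96–129 → 34 bp
  130–155 → 26 bp
  156–188 → 33 bp
Sorted largest to smallest: 95, 34, 33, 26 bp.

95, 34, 33, 26 bp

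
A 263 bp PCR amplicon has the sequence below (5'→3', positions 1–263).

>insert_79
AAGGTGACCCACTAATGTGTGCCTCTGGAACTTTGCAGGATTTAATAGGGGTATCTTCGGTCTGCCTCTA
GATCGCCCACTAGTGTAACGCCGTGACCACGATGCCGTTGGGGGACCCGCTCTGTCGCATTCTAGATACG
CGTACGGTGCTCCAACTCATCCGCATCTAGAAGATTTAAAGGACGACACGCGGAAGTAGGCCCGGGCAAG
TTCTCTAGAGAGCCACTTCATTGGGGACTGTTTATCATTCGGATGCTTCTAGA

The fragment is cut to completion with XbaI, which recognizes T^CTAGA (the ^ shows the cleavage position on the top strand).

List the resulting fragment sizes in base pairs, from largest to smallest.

XbaI sites (TCTAGA) start at positions 67, 131, 166, 214, 258.
XbaI cuts after the first base of each site, so after positions 67, 131, 166, 214, 258.
Linear molecule, 5 cuts → 6 fragments:
  1–67 → 67 bp
  68–131 → 64 bp
  132–166 → 35 bp
  167–214 → 48 bp
  215–258 → 44 bp
  259–263 → 5 bp
Sorted largest to smallest: 67, 64, 48, 44, 35, 5 bp.

67, 64, 48, 44, 35, 5 bp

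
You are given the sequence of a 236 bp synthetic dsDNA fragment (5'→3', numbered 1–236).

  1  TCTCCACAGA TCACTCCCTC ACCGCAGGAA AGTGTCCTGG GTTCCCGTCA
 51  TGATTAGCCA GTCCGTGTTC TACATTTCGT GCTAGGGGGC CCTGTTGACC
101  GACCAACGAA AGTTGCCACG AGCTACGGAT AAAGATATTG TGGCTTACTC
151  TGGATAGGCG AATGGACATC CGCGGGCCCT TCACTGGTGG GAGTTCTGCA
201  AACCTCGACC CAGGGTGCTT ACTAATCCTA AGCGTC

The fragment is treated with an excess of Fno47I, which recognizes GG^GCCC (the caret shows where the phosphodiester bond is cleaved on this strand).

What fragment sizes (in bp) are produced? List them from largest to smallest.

88, 87, 61 bp

Fno47I sites (GGGCCC) start at positions 87, 174.
Fno47I cuts after base 2 of each site, so after positions 88, 175.
Linear molecule, 2 cuts → 3 fragments:
  1–88 → 88 bp
  89–175 → 87 bp
  176–236 → 61 bp
Sorted largest to smallest: 88, 87, 61 bp.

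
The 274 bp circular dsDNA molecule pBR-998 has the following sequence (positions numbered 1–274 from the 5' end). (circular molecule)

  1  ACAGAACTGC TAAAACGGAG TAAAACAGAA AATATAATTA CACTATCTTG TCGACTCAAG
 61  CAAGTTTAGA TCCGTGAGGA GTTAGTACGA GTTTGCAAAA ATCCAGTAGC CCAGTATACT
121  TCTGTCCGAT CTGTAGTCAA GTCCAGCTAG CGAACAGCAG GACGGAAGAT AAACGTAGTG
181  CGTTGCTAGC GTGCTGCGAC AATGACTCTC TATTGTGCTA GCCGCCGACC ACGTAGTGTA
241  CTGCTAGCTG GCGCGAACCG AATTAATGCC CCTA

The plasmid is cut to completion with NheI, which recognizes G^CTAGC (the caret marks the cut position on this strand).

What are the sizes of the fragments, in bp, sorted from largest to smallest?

177, 39, 32, 26 bp

NheI sites (GCTAGC) start at positions 146, 185, 217, 243.
NheI cuts after the first base of each site, so after positions 146, 185, 217, 243.
Circular molecule, 4 cuts → 4 fragments:
  147–185 → 39 bp
  186–217 → 32 bp
  218–243 → 26 bp
  244–274 then 1–146 → 31 + 146 = 177 bp
Sorted largest to smallest: 177, 39, 32, 26 bp.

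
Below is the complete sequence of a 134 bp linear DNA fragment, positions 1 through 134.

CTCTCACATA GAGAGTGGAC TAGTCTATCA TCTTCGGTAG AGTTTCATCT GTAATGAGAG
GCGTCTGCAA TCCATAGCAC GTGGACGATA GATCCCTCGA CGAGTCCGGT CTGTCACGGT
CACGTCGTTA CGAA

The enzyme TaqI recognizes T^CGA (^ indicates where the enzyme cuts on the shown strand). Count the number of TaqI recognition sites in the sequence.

TCGA occurs starting at position 97.
TaqI cuts at 1 site.

1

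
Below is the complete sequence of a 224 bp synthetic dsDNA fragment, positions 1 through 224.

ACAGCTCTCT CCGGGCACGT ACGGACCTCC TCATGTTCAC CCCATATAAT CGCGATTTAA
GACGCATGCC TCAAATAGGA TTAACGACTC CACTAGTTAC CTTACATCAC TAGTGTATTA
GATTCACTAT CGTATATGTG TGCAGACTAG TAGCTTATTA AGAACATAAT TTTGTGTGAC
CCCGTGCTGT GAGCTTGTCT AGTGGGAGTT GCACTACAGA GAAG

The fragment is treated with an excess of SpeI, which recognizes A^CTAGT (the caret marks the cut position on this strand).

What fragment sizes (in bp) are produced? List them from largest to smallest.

92, 78, 37, 17 bp

SpeI sites (ACTAGT) start at positions 92, 109, 146.
SpeI cuts after the first base of each site, so after positions 92, 109, 146.
Linear molecule, 3 cuts → 4 fragments:
  1–92 → 92 bp
  93–109 → 17 bp
  110–146 → 37 bp
  147–224 → 78 bp
Sorted largest to smallest: 92, 78, 37, 17 bp.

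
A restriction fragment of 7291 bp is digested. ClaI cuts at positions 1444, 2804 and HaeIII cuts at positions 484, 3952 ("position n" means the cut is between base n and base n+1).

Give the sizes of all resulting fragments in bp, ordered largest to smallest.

3339, 1360, 1148, 960, 484 bp

Combined cut positions (sorted): 484, 1444, 2804, 3952.
Linear molecule, 4 cuts → 5 fragments:
  484 − 0 = 484 bp
  1444 − 484 = 960 bp
  2804 − 1444 = 1360 bp
  3952 − 2804 = 1148 bp
  7291 − 3952 = 3339 bp
Sorted largest to smallest: 3339, 1360, 1148, 960, 484 bp.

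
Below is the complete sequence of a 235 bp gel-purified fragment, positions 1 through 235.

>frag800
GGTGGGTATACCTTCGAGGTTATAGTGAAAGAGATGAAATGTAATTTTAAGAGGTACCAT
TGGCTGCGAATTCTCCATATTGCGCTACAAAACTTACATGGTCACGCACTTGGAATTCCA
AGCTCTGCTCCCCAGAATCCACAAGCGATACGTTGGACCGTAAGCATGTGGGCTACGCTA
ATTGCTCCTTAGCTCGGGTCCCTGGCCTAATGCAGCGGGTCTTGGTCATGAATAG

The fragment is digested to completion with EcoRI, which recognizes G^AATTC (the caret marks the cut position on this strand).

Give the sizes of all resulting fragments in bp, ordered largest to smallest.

EcoRI sites (GAATTC) start at positions 68, 113.
EcoRI cuts after the first base of each site, so after positions 68, 113.
Linear molecule, 2 cuts → 3 fragments:
  1–68 → 68 bp
  69–113 → 45 bp
  114–235 → 122 bp
Sorted largest to smallest: 122, 68, 45 bp.

122, 68, 45 bp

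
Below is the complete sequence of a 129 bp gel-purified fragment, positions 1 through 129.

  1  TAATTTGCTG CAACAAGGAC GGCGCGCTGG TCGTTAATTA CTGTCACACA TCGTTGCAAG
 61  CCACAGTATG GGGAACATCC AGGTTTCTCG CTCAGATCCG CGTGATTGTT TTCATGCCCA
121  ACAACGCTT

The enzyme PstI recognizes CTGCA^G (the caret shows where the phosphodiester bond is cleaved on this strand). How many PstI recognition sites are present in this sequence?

0

No occurrence of CTGCAG is present in the sequence.
PstI does not cut: 0 sites.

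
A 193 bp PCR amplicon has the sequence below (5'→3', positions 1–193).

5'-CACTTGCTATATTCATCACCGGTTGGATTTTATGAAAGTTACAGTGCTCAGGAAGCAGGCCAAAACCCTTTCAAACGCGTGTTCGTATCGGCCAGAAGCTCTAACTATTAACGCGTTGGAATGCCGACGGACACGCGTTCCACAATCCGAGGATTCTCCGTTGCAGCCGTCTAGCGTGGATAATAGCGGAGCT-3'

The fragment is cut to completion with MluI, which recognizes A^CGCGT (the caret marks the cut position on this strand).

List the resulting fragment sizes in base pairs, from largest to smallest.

MluI sites (ACGCGT) start at positions 75, 111, 133.
MluI cuts after the first base of each site, so after positions 75, 111, 133.
Linear molecule, 3 cuts → 4 fragments:
  1–75 → 75 bp
  76–111 → 36 bp
  112–133 → 22 bp
  134–193 → 60 bp
Sorted largest to smallest: 75, 60, 36, 22 bp.

75, 60, 36, 22 bp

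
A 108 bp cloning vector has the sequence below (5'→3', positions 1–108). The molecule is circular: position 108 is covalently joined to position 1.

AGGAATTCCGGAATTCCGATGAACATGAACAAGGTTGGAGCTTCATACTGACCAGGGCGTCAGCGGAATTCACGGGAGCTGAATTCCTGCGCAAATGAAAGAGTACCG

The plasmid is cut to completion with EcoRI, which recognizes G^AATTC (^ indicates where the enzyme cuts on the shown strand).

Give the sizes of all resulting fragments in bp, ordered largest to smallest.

55, 30, 15, 8 bp

EcoRI sites (GAATTC) start at positions 3, 11, 66, 81.
EcoRI cuts after the first base of each site, so after positions 3, 11, 66, 81.
Circular molecule, 4 cuts → 4 fragments:
  4–11 → 8 bp
  12–66 → 55 bp
  67–81 → 15 bp
  82–108 then 1–3 → 27 + 3 = 30 bp
Sorted largest to smallest: 55, 30, 15, 8 bp.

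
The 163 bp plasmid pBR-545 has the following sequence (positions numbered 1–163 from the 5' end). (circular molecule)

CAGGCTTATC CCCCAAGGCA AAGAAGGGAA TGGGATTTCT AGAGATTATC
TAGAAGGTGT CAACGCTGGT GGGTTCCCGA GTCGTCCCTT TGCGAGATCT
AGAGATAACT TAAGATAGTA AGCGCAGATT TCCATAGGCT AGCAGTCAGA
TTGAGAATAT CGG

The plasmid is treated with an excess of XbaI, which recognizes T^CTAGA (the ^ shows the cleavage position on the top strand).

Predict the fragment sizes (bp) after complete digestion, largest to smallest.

XbaI sites (TCTAGA) start at positions 38, 49, 98.
XbaI cuts after the first base of each site, so after positions 38, 49, 98.
Circular molecule, 3 cuts → 3 fragments:
  39–49 → 11 bp
  50–98 → 49 bp
  99–163 then 1–38 → 65 + 38 = 103 bp
Sorted largest to smallest: 103, 49, 11 bp.

103, 49, 11 bp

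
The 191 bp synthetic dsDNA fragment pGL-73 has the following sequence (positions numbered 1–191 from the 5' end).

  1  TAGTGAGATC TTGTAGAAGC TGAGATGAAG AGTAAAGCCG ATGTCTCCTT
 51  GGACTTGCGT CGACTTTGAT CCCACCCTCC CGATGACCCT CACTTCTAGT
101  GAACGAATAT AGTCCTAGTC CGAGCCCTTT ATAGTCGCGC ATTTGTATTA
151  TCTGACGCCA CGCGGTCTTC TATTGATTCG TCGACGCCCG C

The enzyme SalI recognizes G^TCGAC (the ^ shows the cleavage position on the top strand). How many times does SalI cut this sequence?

2

GTCGAC occurs starting at positions 59, 180.
SalI cuts at 2 sites.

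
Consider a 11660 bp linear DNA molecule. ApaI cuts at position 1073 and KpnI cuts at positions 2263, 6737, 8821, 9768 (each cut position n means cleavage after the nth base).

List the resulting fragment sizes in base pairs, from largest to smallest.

Combined cut positions (sorted): 1073, 2263, 6737, 8821, 9768.
Linear molecule, 5 cuts → 6 fragments:
  1073 − 0 = 1073 bp
  2263 − 1073 = 1190 bp
  6737 − 2263 = 4474 bp
  8821 − 6737 = 2084 bp
  9768 − 8821 = 947 bp
  11660 − 9768 = 1892 bp
Sorted largest to smallest: 4474, 2084, 1892, 1190, 1073, 947 bp.

4474, 2084, 1892, 1190, 1073, 947 bp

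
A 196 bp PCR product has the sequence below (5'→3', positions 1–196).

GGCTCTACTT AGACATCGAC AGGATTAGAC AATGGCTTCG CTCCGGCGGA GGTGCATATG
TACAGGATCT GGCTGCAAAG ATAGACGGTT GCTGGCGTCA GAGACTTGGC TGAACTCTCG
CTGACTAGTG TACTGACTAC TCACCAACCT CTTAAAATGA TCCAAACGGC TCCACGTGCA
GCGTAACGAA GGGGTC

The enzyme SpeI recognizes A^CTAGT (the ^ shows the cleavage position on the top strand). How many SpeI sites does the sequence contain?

ACTAGT occurs starting at position 124.
SpeI cuts at 1 site.

1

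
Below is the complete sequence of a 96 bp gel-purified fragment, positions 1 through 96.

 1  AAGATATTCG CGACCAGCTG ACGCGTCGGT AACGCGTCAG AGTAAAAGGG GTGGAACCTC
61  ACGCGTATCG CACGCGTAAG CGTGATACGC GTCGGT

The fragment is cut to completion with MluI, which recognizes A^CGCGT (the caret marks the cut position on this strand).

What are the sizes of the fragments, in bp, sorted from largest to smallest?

29, 21, 15, 11, 11, 9 bp

MluI sites (ACGCGT) start at positions 21, 32, 61, 72, 87.
MluI cuts after the first base of each site, so after positions 21, 32, 61, 72, 87.
Linear molecule, 5 cuts → 6 fragments:
  1–21 → 21 bp
  22–32 → 11 bp
  33–61 → 29 bp
  62–72 → 11 bp
  73–87 → 15 bp
  88–96 → 9 bp
Sorted largest to smallest: 29, 21, 15, 11, 11, 9 bp.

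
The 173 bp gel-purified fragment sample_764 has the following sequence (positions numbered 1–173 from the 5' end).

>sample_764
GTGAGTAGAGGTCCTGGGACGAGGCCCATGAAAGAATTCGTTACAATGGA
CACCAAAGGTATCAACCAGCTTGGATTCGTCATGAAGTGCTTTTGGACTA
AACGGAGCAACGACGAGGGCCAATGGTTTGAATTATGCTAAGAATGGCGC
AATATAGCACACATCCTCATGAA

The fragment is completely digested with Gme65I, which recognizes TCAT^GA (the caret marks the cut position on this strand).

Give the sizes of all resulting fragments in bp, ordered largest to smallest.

Gme65I sites (TCATGA) start at positions 80, 167.
Gme65I cuts after base 4 of each site, so after positions 83, 170.
Linear molecule, 2 cuts → 3 fragments:
  1–83 → 83 bp
  84–170 → 87 bp
  171–173 → 3 bp
Sorted largest to smallest: 87, 83, 3 bp.

87, 83, 3 bp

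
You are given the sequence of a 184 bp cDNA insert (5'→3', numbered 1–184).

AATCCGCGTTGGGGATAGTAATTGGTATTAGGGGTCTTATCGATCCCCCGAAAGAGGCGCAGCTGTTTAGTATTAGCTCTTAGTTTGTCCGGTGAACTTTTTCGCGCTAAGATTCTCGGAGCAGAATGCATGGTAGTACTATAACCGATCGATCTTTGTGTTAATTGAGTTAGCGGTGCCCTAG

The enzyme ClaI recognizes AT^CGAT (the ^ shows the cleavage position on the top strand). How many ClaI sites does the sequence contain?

ATCGAT occurs starting at positions 39, 148.
ClaI cuts at 2 sites.

2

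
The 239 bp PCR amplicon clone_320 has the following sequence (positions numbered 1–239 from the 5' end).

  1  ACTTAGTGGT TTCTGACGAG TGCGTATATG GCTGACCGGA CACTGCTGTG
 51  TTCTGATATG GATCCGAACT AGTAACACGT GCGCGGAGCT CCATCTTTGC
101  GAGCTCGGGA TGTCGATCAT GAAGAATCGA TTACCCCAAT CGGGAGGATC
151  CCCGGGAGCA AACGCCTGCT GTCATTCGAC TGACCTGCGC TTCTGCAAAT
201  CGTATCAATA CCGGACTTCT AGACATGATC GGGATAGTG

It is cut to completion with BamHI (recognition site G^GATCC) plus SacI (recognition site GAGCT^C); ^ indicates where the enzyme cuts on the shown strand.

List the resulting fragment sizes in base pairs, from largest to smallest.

93, 60, 41, 30, 15 bp

BamHI sites (GGATCC) start at positions 60, 146.
BamHI cuts after the first base of each site, so after positions 60, 146.
SacI sites (GAGCTC) start at positions 86, 101.
SacI cuts after base 5 of each site (before the last base), so after positions 90, 105.
Combined cut positions: 60, 90, 105, 146.
Linear molecule, 4 cuts → 5 fragments:
  1–60 → 60 bp
  61–90 → 30 bp
  91–105 → 15 bp
  106–146 → 41 bp
  147–239 → 93 bp
Sorted largest to smallest: 93, 60, 41, 30, 15 bp.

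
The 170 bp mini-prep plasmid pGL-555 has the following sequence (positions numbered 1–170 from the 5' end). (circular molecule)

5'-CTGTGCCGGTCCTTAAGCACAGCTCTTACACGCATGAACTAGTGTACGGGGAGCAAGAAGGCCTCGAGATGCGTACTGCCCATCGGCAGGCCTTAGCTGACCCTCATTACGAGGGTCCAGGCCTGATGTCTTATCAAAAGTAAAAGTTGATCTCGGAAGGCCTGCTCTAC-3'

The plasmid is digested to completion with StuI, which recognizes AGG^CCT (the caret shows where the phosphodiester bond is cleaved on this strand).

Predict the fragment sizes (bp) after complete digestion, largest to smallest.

StuI sites (AGGCCT) start at positions 59, 88, 119, 158.
StuI cuts after base 3 of each site, so after positions 61, 90, 121, 160.
Circular molecule, 4 cuts → 4 fragments:
  62–90 → 29 bp
  91–121 → 31 bp
  122–160 → 39 bp
  161–170 then 1–61 → 10 + 61 = 71 bp
Sorted largest to smallest: 71, 39, 31, 29 bp.

71, 39, 31, 29 bp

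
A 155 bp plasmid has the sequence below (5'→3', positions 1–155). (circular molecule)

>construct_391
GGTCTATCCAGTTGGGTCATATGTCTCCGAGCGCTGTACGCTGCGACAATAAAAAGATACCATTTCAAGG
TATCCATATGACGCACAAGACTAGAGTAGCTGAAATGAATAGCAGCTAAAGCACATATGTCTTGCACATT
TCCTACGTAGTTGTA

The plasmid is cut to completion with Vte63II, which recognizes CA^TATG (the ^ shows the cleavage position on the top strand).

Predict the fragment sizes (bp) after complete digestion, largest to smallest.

57, 49, 49 bp

Vte63II sites (CATATG) start at positions 18, 75, 124.
Vte63II cuts after base 2 of each site, so after positions 19, 76, 125.
Circular molecule, 3 cuts → 3 fragments:
  20–76 → 57 bp
  77–125 → 49 bp
  126–155 then 1–19 → 30 + 19 = 49 bp
Sorted largest to smallest: 57, 49, 49 bp.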